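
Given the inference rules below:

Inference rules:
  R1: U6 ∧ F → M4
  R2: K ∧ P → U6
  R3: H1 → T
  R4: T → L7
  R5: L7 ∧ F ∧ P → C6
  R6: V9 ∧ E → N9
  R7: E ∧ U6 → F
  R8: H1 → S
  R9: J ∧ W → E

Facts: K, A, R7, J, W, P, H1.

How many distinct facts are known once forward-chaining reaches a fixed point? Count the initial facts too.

Round 1: R2 [K ∧ P → U6]; R3 [H1 → T]; R8 [H1 → S]; R9 [J ∧ W → E]. New: U6, T, S, E.
Round 2: R4 [T → L7]; R7 [E ∧ U6 → F]. New: L7, F.
Round 3: R1 [U6 ∧ F → M4]; R5 [L7 ∧ F ∧ P → C6]. New: M4, C6.
Closure: {A, C6, E, F, H1, J, K, L7, M4, P, R7, S, T, U6, W} — 15 facts.

15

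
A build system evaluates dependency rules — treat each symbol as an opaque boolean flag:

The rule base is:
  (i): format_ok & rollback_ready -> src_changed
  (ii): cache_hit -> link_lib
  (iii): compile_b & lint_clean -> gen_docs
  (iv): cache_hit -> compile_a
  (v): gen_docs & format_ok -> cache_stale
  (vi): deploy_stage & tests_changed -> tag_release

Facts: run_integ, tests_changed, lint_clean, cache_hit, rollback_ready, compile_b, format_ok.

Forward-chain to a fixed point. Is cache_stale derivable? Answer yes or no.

Round 1 — (i), (ii), (iii), (iv), derive src_changed, link_lib, gen_docs, compile_a.
Round 2 — (v), derive cache_stale.
cache_stale appears in round 2, so it is derivable.

yes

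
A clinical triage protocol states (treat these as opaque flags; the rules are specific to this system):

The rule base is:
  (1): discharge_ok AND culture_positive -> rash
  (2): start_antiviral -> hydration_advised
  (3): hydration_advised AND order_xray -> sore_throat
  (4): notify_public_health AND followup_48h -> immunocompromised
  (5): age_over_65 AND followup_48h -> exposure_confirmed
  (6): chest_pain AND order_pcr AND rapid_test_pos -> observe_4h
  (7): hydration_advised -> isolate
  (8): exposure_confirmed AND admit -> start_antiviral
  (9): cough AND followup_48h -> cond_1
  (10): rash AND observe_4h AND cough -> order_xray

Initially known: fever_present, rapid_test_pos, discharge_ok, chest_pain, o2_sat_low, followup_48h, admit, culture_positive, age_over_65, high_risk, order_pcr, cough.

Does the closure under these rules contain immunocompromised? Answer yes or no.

no

Round 1: (1) [discharge_ok AND culture_positive -> rash]; (5) [age_over_65 AND followup_48h -> exposure_confirmed]; (6) [chest_pain AND order_pcr AND rapid_test_pos -> observe_4h]; (9) [cough AND followup_48h -> cond_1]. New: rash, exposure_confirmed, observe_4h, cond_1.
Round 2: (8) [exposure_confirmed AND admit -> start_antiviral]; (10) [rash AND observe_4h AND cough -> order_xray]. New: start_antiviral, order_xray.
Round 3: (2) [start_antiviral -> hydration_advised]. New: hydration_advised.
Round 4: (3) [hydration_advised AND order_xray -> sore_throat]; (7) [hydration_advised -> isolate]. New: sore_throat, isolate.
Fixed point reached. immunocompromised is concluded only by (4); (4) needs notify_public_health (never derived).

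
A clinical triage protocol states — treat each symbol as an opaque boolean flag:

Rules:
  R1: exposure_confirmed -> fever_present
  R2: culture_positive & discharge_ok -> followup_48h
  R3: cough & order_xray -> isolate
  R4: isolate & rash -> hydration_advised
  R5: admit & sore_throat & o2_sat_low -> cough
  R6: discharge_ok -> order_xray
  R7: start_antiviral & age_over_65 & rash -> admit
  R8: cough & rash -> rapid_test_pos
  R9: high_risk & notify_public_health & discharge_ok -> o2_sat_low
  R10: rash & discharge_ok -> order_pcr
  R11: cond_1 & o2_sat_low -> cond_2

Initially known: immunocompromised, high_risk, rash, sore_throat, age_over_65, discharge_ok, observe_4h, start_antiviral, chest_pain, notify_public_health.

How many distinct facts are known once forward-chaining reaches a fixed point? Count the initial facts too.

[1] R6 [discharge_ok -> order_xray]; R7 [start_antiviral & age_over_65 & rash -> admit]; R9 [high_risk & notify_public_health & discharge_ok -> o2_sat_low]; R10 [rash & discharge_ok -> order_pcr]. ⇒ new: order_xray, admit, o2_sat_low, order_pcr.
[2] R5 [admit & sore_throat & o2_sat_low -> cough]. ⇒ new: cough.
[3] R3 [cough & order_xray -> isolate]; R8 [cough & rash -> rapid_test_pos]. ⇒ new: isolate, rapid_test_pos.
[4] R4 [isolate & rash -> hydration_advised]. ⇒ new: hydration_advised.
Closure: {admit, age_over_65, chest_pain, cough, discharge_ok, high_risk, hydration_advised, immunocompromised, isolate, notify_public_health, o2_sat_low, observe_4h, order_pcr, order_xray, rapid_test_pos, rash, sore_throat, start_antiviral} — 18 facts.

18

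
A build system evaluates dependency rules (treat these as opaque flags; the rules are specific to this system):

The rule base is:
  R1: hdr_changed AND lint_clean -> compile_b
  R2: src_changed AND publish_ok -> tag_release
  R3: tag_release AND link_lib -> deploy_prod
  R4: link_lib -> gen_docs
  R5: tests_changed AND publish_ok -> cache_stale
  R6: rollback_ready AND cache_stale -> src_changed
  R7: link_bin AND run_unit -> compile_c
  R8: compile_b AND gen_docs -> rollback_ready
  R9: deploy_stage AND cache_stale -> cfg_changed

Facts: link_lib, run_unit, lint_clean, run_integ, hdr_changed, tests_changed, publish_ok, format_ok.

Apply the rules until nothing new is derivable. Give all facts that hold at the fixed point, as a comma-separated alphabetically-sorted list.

cache_stale, compile_b, deploy_prod, format_ok, gen_docs, hdr_changed, link_lib, lint_clean, publish_ok, rollback_ready, run_integ, run_unit, src_changed, tag_release, tests_changed

Round 1 fires R1, R4, R5, giving compile_b, gen_docs, cache_stale.
Round 2 fires R8, giving rollback_ready.
Round 3 fires R6, giving src_changed.
Round 4 fires R2, giving tag_release.
Round 5 fires R3, giving deploy_prod.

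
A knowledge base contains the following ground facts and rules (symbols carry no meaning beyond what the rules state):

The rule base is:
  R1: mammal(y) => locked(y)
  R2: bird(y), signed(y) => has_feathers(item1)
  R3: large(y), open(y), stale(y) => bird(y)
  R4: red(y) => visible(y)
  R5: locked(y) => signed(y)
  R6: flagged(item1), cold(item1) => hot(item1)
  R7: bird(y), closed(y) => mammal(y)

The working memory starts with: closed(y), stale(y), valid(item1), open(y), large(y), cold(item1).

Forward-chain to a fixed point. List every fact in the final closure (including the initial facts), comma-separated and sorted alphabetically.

bird(y), closed(y), cold(item1), has_feathers(item1), large(y), locked(y), mammal(y), open(y), signed(y), stale(y), valid(item1)

Round 1 — R3, derive bird(y).
Round 2 — R7, derive mammal(y).
Round 3 — R1, derive locked(y).
Round 4 — R5, derive signed(y).
Round 5 — R2, derive has_feathers(item1).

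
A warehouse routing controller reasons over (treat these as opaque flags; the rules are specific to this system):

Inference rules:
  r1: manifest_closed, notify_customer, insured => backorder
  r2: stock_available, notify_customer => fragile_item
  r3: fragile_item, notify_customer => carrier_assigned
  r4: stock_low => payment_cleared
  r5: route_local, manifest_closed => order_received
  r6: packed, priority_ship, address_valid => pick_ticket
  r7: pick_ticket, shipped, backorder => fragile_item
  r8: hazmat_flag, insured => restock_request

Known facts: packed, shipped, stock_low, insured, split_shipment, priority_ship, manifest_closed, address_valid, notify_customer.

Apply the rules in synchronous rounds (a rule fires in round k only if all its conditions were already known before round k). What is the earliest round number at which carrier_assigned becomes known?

3

Round 1 fires r1, r4, r6, giving backorder, payment_cleared, pick_ticket.
Round 2 fires r7, giving fragile_item.
Round 3 fires r3, giving carrier_assigned.
carrier_assigned first appears in round 3.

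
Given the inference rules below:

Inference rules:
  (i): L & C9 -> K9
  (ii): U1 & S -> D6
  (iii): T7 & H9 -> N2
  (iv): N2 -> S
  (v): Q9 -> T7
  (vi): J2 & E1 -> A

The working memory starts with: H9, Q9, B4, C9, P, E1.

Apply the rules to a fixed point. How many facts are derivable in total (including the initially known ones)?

Round 1: (v) [Q9 -> T7]. New: T7.
Round 2: (iii) [T7 & H9 -> N2]. New: N2.
Round 3: (iv) [N2 -> S]. New: S.
Closure: {B4, C9, E1, H9, N2, P, Q9, S, T7} — 9 facts.

9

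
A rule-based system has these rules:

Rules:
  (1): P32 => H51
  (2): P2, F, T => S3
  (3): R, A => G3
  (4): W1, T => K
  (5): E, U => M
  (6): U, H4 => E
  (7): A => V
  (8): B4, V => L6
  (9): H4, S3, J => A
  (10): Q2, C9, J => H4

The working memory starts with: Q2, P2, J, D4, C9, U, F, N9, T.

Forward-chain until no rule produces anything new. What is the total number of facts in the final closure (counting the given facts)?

15

Round 1: (2) [P2, F, T => S3]; (10) [Q2, C9, J => H4]. Adds S3, H4.
Round 2: (6) [U, H4 => E]; (9) [H4, S3, J => A]. Adds E, A.
Round 3: (5) [E, U => M]; (7) [A => V]. Adds M, V.
Closure: {A, C9, D4, E, F, H4, J, M, N9, P2, Q2, S3, T, U, V} — 15 facts.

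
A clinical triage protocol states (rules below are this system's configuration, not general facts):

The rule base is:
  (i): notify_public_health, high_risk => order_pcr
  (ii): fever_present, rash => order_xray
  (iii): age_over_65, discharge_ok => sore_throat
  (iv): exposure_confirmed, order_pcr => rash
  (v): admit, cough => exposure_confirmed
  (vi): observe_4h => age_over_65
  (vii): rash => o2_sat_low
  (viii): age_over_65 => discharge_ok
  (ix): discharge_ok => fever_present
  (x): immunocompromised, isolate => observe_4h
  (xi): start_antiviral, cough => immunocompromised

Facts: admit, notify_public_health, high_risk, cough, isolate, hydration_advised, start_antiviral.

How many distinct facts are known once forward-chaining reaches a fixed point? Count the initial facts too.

18

Round 1: (i) [notify_public_health, high_risk => order_pcr]; (v) [admit, cough => exposure_confirmed]; (xi) [start_antiviral, cough => immunocompromised]. Adds order_pcr, exposure_confirmed, immunocompromised.
Round 2: (iv) [exposure_confirmed, order_pcr => rash]; (x) [immunocompromised, isolate => observe_4h]. Adds rash, observe_4h.
Round 3: (vi) [observe_4h => age_over_65]; (vii) [rash => o2_sat_low]. Adds age_over_65, o2_sat_low.
Round 4: (viii) [age_over_65 => discharge_ok]. Adds discharge_ok.
Round 5: (iii) [age_over_65, discharge_ok => sore_throat]; (ix) [discharge_ok => fever_present]. Adds sore_throat, fever_present.
Round 6: (ii) [fever_present, rash => order_xray]. Adds order_xray.
Closure: {admit, age_over_65, cough, discharge_ok, exposure_confirmed, fever_present, high_risk, hydration_advised, immunocompromised, isolate, notify_public_health, o2_sat_low, observe_4h, order_pcr, order_xray, rash, sore_throat, start_antiviral} — 18 facts.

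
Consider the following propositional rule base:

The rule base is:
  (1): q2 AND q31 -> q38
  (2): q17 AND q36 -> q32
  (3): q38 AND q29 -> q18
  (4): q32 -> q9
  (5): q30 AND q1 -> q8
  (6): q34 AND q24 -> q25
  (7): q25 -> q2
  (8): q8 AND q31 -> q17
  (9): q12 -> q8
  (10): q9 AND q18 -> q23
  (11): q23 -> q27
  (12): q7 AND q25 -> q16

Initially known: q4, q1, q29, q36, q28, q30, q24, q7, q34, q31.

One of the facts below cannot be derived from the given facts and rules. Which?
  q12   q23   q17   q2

q12

Round 1 — (5), (6), derive q8, q25.
Round 2 — (7), (8), (12), derive q2, q17, q16.
Round 3 — (1), (2), derive q38, q32.
Round 4 — (3), (4), derive q18, q9.
Round 5 — (10), derive q23.
Round 6 — (11), derive q27.
Derived: q23 (round 5), q17 (round 2), q2 (round 2). q12 never appears in any round.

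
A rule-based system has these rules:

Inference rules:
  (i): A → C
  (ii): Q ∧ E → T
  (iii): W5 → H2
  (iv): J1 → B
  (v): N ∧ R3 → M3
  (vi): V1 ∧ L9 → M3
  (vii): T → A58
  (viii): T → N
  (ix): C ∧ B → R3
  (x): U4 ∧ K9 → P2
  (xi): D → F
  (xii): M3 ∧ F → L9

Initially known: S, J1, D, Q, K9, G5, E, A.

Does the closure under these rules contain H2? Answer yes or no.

no

Round 1 fires (i), (ii), (iv), (xi), giving C, T, B, F.
Round 2 fires (vii), (viii), (ix), giving A58, N, R3.
Round 3 fires (v), giving M3.
Round 4 fires (xii), giving L9.
Fixed point reached. H2 is concluded only by (iii); (iii) needs W5 (never derived).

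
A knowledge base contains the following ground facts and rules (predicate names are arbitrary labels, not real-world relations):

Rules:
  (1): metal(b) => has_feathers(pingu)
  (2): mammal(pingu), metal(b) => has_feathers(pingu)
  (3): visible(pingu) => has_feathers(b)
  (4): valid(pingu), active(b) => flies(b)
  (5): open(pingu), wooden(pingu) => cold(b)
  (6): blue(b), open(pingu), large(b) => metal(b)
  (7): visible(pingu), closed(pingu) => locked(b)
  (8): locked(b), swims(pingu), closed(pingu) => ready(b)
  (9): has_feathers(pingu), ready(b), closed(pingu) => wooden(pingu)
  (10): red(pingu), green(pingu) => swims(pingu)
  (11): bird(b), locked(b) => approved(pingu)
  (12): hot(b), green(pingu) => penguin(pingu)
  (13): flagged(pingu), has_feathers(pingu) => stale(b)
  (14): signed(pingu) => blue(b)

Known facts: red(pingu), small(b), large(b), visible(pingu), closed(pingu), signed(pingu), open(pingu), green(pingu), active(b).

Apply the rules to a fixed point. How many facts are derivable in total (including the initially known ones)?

Round 1: (3) [visible(pingu) => has_feathers(b)]; (7) [visible(pingu), closed(pingu) => locked(b)]; (10) [red(pingu), green(pingu) => swims(pingu)]; (14) [signed(pingu) => blue(b)]. Adds has_feathers(b), locked(b), swims(pingu), blue(b).
Round 2: (6) [blue(b), open(pingu), large(b) => metal(b)]; (8) [locked(b), swims(pingu), closed(pingu) => ready(b)]. Adds metal(b), ready(b).
Round 3: (1) [metal(b) => has_feathers(pingu)]. Adds has_feathers(pingu).
Round 4: (9) [has_feathers(pingu), ready(b), closed(pingu) => wooden(pingu)]. Adds wooden(pingu).
Round 5: (5) [open(pingu), wooden(pingu) => cold(b)]. Adds cold(b).
Closure: {active(b), blue(b), closed(pingu), cold(b), green(pingu), has_feathers(b), has_feathers(pingu), large(b), locked(b), metal(b), open(pingu), ready(b), red(pingu), signed(pingu), small(b), swims(pingu), visible(pingu), wooden(pingu)} — 18 facts.

18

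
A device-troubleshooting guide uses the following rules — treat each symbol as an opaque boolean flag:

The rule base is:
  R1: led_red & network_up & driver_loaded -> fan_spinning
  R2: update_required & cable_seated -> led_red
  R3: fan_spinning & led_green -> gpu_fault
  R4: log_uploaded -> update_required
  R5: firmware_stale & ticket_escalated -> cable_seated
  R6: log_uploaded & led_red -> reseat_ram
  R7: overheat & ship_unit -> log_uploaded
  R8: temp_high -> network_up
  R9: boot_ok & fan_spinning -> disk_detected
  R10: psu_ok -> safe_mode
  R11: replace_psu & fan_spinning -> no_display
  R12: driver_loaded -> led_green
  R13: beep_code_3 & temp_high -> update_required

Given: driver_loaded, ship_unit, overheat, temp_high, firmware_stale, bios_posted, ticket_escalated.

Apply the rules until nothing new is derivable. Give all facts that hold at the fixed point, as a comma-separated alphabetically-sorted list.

[1] R5 [firmware_stale & ticket_escalated -> cable_seated]; R7 [overheat & ship_unit -> log_uploaded]; R8 [temp_high -> network_up]; R12 [driver_loaded -> led_green]. ⇒ new: cable_seated, log_uploaded, network_up, led_green.
[2] R4 [log_uploaded -> update_required]. ⇒ new: update_required.
[3] R2 [update_required & cable_seated -> led_red]. ⇒ new: led_red.
[4] R1 [led_red & network_up & driver_loaded -> fan_spinning]; R6 [log_uploaded & led_red -> reseat_ram]. ⇒ new: fan_spinning, reseat_ram.
[5] R3 [fan_spinning & led_green -> gpu_fault]. ⇒ new: gpu_fault.

bios_posted, cable_seated, driver_loaded, fan_spinning, firmware_stale, gpu_fault, led_green, led_red, log_uploaded, network_up, overheat, reseat_ram, ship_unit, temp_high, ticket_escalated, update_required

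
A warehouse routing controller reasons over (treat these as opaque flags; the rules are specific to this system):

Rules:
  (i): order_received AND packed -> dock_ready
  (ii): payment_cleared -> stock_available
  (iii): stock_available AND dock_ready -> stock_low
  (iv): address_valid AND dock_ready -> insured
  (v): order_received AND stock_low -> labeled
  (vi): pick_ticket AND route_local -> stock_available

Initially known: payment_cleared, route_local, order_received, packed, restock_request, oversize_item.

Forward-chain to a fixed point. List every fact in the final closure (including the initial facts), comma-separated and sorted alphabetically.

dock_ready, labeled, order_received, oversize_item, packed, payment_cleared, restock_request, route_local, stock_available, stock_low

Round 1: (i) [order_received AND packed -> dock_ready]; (ii) [payment_cleared -> stock_available]. New: dock_ready, stock_available.
Round 2: (iii) [stock_available AND dock_ready -> stock_low]. New: stock_low.
Round 3: (v) [order_received AND stock_low -> labeled]. New: labeled.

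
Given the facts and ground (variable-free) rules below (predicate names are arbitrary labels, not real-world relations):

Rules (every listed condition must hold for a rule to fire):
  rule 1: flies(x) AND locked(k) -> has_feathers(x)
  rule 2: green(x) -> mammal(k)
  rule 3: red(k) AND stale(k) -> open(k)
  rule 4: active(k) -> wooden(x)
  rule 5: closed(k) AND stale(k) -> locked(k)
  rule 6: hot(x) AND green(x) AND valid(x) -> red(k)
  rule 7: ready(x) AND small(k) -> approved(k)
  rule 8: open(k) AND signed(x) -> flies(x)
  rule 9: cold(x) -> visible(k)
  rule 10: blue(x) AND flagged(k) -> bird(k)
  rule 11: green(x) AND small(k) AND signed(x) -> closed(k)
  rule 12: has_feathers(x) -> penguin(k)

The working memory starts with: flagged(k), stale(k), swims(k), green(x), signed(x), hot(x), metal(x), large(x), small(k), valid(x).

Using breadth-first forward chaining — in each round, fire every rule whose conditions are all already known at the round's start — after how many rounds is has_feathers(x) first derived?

Round 1: rule 2 [green(x) -> mammal(k)]; rule 6 [hot(x) AND green(x) AND valid(x) -> red(k)]; rule 11 [green(x) AND small(k) AND signed(x) -> closed(k)]. Adds mammal(k), red(k), closed(k).
Round 2: rule 3 [red(k) AND stale(k) -> open(k)]; rule 5 [closed(k) AND stale(k) -> locked(k)]. Adds open(k), locked(k).
Round 3: rule 8 [open(k) AND signed(x) -> flies(x)]. Adds flies(x).
Round 4: rule 1 [flies(x) AND locked(k) -> has_feathers(x)]. Adds has_feathers(x).
has_feathers(x) first appears in round 4.

4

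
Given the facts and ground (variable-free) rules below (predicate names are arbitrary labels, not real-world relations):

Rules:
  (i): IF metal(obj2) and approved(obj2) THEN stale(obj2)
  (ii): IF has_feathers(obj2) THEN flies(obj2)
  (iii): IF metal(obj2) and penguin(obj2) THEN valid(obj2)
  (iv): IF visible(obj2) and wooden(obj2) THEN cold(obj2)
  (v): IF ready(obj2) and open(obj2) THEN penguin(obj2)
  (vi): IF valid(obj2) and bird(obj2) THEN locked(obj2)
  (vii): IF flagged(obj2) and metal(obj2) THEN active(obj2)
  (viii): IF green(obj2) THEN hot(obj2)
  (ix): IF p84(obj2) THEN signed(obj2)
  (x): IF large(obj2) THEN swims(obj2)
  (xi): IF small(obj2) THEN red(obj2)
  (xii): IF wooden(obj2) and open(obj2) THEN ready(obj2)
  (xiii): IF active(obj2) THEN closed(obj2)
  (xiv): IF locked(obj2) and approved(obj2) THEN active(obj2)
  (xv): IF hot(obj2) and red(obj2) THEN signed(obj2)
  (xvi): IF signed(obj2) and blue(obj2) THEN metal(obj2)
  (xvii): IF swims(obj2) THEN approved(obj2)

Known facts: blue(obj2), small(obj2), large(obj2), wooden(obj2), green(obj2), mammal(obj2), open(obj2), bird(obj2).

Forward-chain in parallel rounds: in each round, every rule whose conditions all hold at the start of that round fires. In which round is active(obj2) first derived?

Round 1 — (viii), (x), (xi), (xii), derive hot(obj2), swims(obj2), red(obj2), ready(obj2).
Round 2 — (v), (xv), (xvii), derive penguin(obj2), signed(obj2), approved(obj2).
Round 3 — (xvi), derive metal(obj2).
Round 4 — (i), (iii), derive stale(obj2), valid(obj2).
Round 5 — (vi), derive locked(obj2).
Round 6 — (xiv), derive active(obj2).
active(obj2) first appears in round 6.

6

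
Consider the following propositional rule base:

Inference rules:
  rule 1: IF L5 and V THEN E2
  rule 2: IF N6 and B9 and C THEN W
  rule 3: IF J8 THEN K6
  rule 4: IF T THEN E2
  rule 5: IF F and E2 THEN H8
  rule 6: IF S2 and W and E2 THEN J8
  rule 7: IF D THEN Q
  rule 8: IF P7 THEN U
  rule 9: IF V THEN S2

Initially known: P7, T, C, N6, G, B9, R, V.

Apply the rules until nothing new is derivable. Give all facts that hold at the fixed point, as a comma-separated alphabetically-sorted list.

B9, C, E2, G, J8, K6, N6, P7, R, S2, T, U, V, W

Round 1: rule 2 [IF N6 and B9 and C THEN W]; rule 4 [IF T THEN E2]; rule 8 [IF P7 THEN U]; rule 9 [IF V THEN S2]. Adds W, E2, U, S2.
Round 2: rule 6 [IF S2 and W and E2 THEN J8]. Adds J8.
Round 3: rule 3 [IF J8 THEN K6]. Adds K6.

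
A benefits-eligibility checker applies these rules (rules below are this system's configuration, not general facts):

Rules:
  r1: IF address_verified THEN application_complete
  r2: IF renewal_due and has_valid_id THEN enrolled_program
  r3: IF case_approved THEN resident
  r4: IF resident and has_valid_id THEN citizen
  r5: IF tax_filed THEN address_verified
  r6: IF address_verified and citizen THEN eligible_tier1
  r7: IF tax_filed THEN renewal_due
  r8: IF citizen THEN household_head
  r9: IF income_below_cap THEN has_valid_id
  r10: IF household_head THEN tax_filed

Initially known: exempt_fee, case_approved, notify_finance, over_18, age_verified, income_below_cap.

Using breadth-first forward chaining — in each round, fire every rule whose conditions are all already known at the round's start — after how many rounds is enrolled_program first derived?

[1] r3 [IF case_approved THEN resident]; r9 [IF income_below_cap THEN has_valid_id]. ⇒ new: resident, has_valid_id.
[2] r4 [IF resident and has_valid_id THEN citizen]. ⇒ new: citizen.
[3] r8 [IF citizen THEN household_head]. ⇒ new: household_head.
[4] r10 [IF household_head THEN tax_filed]. ⇒ new: tax_filed.
[5] r5 [IF tax_filed THEN address_verified]; r7 [IF tax_filed THEN renewal_due]. ⇒ new: address_verified, renewal_due.
[6] r1 [IF address_verified THEN application_complete]; r2 [IF renewal_due and has_valid_id THEN enrolled_program]; r6 [IF address_verified and citizen THEN eligible_tier1]. ⇒ new: application_complete, enrolled_program, eligible_tier1.
enrolled_program first appears in round 6.

6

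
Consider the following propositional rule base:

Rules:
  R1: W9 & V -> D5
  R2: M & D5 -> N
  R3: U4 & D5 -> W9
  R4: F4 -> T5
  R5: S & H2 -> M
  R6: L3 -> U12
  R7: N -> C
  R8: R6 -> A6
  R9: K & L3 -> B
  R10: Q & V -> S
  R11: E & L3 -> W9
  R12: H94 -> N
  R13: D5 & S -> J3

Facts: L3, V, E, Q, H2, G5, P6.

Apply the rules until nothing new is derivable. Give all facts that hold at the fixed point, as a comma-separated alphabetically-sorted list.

Round 1 fires R6, R10, R11, giving U12, S, W9.
Round 2 fires R1, R5, giving D5, M.
Round 3 fires R2, R13, giving N, J3.
Round 4 fires R7, giving C.

C, D5, E, G5, H2, J3, L3, M, N, P6, Q, S, U12, V, W9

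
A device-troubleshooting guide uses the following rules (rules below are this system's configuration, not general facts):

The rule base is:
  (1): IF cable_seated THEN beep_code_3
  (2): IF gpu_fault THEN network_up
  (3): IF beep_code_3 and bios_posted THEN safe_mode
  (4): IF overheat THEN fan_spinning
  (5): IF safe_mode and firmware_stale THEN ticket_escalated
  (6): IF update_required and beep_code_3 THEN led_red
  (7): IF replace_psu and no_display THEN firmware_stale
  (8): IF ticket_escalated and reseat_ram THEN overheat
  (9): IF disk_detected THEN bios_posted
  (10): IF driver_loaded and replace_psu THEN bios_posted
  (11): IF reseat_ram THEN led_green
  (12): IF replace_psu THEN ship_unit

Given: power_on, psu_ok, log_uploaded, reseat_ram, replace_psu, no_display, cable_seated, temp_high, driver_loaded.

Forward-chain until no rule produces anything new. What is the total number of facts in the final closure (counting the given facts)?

Round 1: (1) [IF cable_seated THEN beep_code_3]; (7) [IF replace_psu and no_display THEN firmware_stale]; (10) [IF driver_loaded and replace_psu THEN bios_posted]; (11) [IF reseat_ram THEN led_green]; (12) [IF replace_psu THEN ship_unit]. Adds beep_code_3, firmware_stale, bios_posted, led_green, ship_unit.
Round 2: (3) [IF beep_code_3 and bios_posted THEN safe_mode]. Adds safe_mode.
Round 3: (5) [IF safe_mode and firmware_stale THEN ticket_escalated]. Adds ticket_escalated.
Round 4: (8) [IF ticket_escalated and reseat_ram THEN overheat]. Adds overheat.
Round 5: (4) [IF overheat THEN fan_spinning]. Adds fan_spinning.
Closure: {beep_code_3, bios_posted, cable_seated, driver_loaded, fan_spinning, firmware_stale, led_green, log_uploaded, no_display, overheat, power_on, psu_ok, replace_psu, reseat_ram, safe_mode, ship_unit, temp_high, ticket_escalated} — 18 facts.

18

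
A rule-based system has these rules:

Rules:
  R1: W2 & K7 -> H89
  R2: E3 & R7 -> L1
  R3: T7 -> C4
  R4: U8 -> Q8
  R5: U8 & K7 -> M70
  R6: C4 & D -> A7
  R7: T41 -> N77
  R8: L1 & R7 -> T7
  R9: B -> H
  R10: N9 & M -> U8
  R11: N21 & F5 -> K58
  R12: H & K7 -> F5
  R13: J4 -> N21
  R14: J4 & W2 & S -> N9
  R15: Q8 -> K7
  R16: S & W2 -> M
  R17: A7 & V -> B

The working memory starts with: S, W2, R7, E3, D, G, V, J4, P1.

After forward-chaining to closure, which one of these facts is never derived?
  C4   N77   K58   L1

N77

Round 1 fires R2, R13, R14, R16, giving L1, N21, N9, M.
Round 2 fires R8, R10, giving T7, U8.
Round 3 fires R3, R4, giving C4, Q8.
Round 4 fires R6, R15, giving A7, K7.
Round 5 fires R1, R5, R17, giving H89, M70, B.
Round 6 fires R9, giving H.
Round 7 fires R12, giving F5.
Round 8 fires R11, giving K58.
Derived: C4 (round 3), K58 (round 8), L1 (round 1). N77 never appears in any round.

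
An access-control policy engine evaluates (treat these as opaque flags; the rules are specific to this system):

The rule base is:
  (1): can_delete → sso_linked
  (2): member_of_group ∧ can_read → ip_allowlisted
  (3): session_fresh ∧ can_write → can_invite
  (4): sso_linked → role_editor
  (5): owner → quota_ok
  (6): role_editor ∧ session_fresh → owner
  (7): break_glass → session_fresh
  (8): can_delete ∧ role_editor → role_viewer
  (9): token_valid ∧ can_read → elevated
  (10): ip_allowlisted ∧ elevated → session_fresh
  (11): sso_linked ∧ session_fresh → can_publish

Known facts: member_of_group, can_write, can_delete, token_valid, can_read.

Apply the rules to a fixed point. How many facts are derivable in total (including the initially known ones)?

Round 1: (1) [can_delete → sso_linked]; (2) [member_of_group ∧ can_read → ip_allowlisted]; (9) [token_valid ∧ can_read → elevated]. New: sso_linked, ip_allowlisted, elevated.
Round 2: (4) [sso_linked → role_editor]; (10) [ip_allowlisted ∧ elevated → session_fresh]. New: role_editor, session_fresh.
Round 3: (3) [session_fresh ∧ can_write → can_invite]; (6) [role_editor ∧ session_fresh → owner]; (8) [can_delete ∧ role_editor → role_viewer]; (11) [sso_linked ∧ session_fresh → can_publish]. New: can_invite, owner, role_viewer, can_publish.
Round 4: (5) [owner → quota_ok]. New: quota_ok.
Closure: {can_delete, can_invite, can_publish, can_read, can_write, elevated, ip_allowlisted, member_of_group, owner, quota_ok, role_editor, role_viewer, session_fresh, sso_linked, token_valid} — 15 facts.

15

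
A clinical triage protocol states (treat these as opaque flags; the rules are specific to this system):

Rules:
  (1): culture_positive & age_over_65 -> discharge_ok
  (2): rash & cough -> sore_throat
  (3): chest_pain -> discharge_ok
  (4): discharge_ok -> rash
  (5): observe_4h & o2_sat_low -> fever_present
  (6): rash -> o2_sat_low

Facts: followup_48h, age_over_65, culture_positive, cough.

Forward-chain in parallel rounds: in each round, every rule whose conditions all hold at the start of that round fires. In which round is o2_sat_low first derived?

Round 1: (1) [culture_positive & age_over_65 -> discharge_ok]. Adds discharge_ok.
Round 2: (4) [discharge_ok -> rash]. Adds rash.
Round 3: (2) [rash & cough -> sore_throat]; (6) [rash -> o2_sat_low]. Adds sore_throat, o2_sat_low.
o2_sat_low first appears in round 3.

3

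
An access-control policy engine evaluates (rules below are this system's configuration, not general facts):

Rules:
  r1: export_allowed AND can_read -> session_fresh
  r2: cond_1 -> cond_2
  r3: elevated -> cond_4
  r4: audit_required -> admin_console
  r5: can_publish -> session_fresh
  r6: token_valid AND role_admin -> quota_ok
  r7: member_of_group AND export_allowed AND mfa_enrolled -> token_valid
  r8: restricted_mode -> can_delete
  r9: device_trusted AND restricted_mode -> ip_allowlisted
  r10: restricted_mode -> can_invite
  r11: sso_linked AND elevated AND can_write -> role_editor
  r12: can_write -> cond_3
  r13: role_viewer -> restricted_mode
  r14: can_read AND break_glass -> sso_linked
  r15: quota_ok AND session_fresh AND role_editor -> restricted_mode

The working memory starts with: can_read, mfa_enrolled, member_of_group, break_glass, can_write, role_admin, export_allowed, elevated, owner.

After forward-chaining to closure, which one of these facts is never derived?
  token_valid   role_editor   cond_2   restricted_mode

Round 1: r1 [export_allowed AND can_read -> session_fresh]; r3 [elevated -> cond_4]; r7 [member_of_group AND export_allowed AND mfa_enrolled -> token_valid]; r12 [can_write -> cond_3]; r14 [can_read AND break_glass -> sso_linked]. New: session_fresh, cond_4, token_valid, cond_3, sso_linked.
Round 2: r6 [token_valid AND role_admin -> quota_ok]; r11 [sso_linked AND elevated AND can_write -> role_editor]. New: quota_ok, role_editor.
Round 3: r15 [quota_ok AND session_fresh AND role_editor -> restricted_mode]. New: restricted_mode.
Round 4: r8 [restricted_mode -> can_delete]; r10 [restricted_mode -> can_invite]. New: can_delete, can_invite.
Derived: role_editor (round 2), token_valid (round 1), restricted_mode (round 3). cond_2 never appears in any round.

cond_2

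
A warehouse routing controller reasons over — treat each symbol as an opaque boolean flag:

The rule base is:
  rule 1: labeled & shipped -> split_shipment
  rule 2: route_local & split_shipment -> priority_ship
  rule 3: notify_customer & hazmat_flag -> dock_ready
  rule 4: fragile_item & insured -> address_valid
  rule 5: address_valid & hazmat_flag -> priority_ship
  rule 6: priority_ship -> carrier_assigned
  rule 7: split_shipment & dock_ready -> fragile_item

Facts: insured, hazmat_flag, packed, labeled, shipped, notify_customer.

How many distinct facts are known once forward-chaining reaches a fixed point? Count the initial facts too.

Round 1 — rule 1, rule 3, derive split_shipment, dock_ready.
Round 2 — rule 7, derive fragile_item.
Round 3 — rule 4, derive address_valid.
Round 4 — rule 5, derive priority_ship.
Round 5 — rule 6, derive carrier_assigned.
Closure: {address_valid, carrier_assigned, dock_ready, fragile_item, hazmat_flag, insured, labeled, notify_customer, packed, priority_ship, shipped, split_shipment} — 12 facts.

12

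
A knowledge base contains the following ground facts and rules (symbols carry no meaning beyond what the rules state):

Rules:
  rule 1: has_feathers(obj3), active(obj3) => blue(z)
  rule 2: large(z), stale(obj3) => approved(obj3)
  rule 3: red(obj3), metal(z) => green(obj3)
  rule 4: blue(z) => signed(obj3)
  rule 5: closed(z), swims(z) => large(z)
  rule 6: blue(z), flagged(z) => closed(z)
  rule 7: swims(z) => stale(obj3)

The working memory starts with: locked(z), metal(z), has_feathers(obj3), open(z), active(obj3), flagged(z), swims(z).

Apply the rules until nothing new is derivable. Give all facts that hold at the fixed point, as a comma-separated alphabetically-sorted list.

active(obj3), approved(obj3), blue(z), closed(z), flagged(z), has_feathers(obj3), large(z), locked(z), metal(z), open(z), signed(obj3), stale(obj3), swims(z)

Round 1 — rule 1, rule 7, derive blue(z), stale(obj3).
Round 2 — rule 4, rule 6, derive signed(obj3), closed(z).
Round 3 — rule 5, derive large(z).
Round 4 — rule 2, derive approved(obj3).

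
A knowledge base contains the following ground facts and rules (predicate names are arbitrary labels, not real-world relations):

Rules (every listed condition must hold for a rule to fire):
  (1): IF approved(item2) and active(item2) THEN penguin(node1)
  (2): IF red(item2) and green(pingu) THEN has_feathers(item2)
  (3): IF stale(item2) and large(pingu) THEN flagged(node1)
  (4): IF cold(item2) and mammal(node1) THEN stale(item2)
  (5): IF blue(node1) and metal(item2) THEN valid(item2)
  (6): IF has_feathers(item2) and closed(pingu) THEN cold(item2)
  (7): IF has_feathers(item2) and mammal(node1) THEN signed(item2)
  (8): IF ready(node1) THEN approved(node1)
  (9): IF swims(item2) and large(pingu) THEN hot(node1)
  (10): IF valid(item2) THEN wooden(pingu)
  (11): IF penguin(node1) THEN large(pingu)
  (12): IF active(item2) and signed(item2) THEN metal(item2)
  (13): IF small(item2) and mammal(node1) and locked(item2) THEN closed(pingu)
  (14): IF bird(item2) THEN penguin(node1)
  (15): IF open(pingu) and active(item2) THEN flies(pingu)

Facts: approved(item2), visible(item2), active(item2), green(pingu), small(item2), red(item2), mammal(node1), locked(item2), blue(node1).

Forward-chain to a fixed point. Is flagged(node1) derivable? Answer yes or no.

Round 1 — (1), (2), (13), derive penguin(node1), has_feathers(item2), closed(pingu).
Round 2 — (6), (7), (11), derive cold(item2), signed(item2), large(pingu).
Round 3 — (4), (12), derive stale(item2), metal(item2).
Round 4 — (3), (5), derive flagged(node1), valid(item2).
Round 5 — (10), derive wooden(pingu).
flagged(node1) appears in round 4, so it is derivable.

yes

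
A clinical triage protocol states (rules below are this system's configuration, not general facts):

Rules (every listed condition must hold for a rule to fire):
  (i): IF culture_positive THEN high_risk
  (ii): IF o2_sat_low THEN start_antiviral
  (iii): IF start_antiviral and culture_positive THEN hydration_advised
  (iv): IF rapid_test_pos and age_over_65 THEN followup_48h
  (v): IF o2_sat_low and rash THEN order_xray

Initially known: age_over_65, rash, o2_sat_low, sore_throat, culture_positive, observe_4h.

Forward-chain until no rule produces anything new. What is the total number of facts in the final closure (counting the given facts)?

10

[1] (i) [IF culture_positive THEN high_risk]; (ii) [IF o2_sat_low THEN start_antiviral]; (v) [IF o2_sat_low and rash THEN order_xray]. ⇒ new: high_risk, start_antiviral, order_xray.
[2] (iii) [IF start_antiviral and culture_positive THEN hydration_advised]. ⇒ new: hydration_advised.
Closure: {age_over_65, culture_positive, high_risk, hydration_advised, o2_sat_low, observe_4h, order_xray, rash, sore_throat, start_antiviral} — 10 facts.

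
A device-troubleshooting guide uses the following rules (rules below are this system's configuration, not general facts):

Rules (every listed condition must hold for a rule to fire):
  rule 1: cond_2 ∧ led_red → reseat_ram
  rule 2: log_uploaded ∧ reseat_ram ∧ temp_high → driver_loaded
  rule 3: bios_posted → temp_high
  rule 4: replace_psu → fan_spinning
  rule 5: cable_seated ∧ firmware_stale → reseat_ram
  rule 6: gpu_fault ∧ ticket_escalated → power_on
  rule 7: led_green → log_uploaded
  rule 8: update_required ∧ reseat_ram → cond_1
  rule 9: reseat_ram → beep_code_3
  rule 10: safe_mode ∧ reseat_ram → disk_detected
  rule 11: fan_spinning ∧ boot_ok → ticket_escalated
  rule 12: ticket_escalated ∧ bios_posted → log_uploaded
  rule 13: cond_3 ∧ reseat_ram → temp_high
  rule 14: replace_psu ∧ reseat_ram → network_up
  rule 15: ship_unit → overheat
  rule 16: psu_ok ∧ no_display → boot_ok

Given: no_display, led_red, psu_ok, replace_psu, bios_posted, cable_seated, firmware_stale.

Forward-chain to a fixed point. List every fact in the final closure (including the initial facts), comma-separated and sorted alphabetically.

beep_code_3, bios_posted, boot_ok, cable_seated, driver_loaded, fan_spinning, firmware_stale, led_red, log_uploaded, network_up, no_display, psu_ok, replace_psu, reseat_ram, temp_high, ticket_escalated

Round 1 — rule 3, rule 4, rule 5, rule 16, derive temp_high, fan_spinning, reseat_ram, boot_ok.
Round 2 — rule 9, rule 11, rule 14, derive beep_code_3, ticket_escalated, network_up.
Round 3 — rule 12, derive log_uploaded.
Round 4 — rule 2, derive driver_loaded.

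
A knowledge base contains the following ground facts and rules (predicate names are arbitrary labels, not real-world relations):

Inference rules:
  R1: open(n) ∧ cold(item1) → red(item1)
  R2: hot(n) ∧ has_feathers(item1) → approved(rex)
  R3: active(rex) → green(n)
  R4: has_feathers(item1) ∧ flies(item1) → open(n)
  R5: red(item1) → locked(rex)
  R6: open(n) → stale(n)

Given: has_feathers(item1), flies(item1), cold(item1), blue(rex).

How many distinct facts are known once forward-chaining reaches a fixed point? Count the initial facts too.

Round 1: R4 [has_feathers(item1) ∧ flies(item1) → open(n)]. New: open(n).
Round 2: R1 [open(n) ∧ cold(item1) → red(item1)]; R6 [open(n) → stale(n)]. New: red(item1), stale(n).
Round 3: R5 [red(item1) → locked(rex)]. New: locked(rex).
Closure: {blue(rex), cold(item1), flies(item1), has_feathers(item1), locked(rex), open(n), red(item1), stale(n)} — 8 facts.

8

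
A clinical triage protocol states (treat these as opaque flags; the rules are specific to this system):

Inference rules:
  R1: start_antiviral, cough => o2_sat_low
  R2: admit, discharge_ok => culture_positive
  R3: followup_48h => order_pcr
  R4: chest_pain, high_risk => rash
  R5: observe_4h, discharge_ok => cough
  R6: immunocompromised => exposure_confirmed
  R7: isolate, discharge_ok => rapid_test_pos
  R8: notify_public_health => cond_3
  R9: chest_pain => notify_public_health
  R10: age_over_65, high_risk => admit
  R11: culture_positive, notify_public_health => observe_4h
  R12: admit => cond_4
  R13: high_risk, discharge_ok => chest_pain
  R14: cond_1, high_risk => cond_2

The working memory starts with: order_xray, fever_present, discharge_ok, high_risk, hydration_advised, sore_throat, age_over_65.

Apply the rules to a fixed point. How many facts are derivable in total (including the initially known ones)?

Round 1 fires R10, R13, giving admit, chest_pain.
Round 2 fires R2, R4, R9, R12, giving culture_positive, rash, notify_public_health, cond_4.
Round 3 fires R8, R11, giving cond_3, observe_4h.
Round 4 fires R5, giving cough.
Closure: {admit, age_over_65, chest_pain, cond_3, cond_4, cough, culture_positive, discharge_ok, fever_present, high_risk, hydration_advised, notify_public_health, observe_4h, order_xray, rash, sore_throat} — 16 facts.

16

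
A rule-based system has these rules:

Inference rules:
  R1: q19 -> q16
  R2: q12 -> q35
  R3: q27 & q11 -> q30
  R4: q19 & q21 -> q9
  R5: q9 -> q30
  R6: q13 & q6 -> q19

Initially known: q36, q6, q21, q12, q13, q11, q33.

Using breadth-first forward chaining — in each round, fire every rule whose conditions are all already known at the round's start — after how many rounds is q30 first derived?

Round 1 — R2, R6, derive q35, q19.
Round 2 — R1, R4, derive q16, q9.
Round 3 — R5, derive q30.
q30 first appears in round 3.

3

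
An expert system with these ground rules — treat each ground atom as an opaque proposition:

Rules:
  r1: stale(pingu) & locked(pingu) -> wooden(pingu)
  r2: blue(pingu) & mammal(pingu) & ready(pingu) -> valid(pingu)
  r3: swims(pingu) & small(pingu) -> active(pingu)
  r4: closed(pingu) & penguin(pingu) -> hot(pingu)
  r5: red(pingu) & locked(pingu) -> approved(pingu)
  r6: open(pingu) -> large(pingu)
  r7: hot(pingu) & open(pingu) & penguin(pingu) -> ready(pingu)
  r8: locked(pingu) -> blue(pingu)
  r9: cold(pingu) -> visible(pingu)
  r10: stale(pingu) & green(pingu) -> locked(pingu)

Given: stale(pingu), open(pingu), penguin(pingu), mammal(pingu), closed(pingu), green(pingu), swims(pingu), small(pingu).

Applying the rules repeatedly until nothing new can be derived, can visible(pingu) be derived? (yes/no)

no

Round 1 fires r3, r4, r6, r10, giving active(pingu), hot(pingu), large(pingu), locked(pingu).
Round 2 fires r1, r7, r8, giving wooden(pingu), ready(pingu), blue(pingu).
Round 3 fires r2, giving valid(pingu).
Fixed point reached. visible(pingu) is concluded only by r9; r9 needs cold(pingu) (never derived).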